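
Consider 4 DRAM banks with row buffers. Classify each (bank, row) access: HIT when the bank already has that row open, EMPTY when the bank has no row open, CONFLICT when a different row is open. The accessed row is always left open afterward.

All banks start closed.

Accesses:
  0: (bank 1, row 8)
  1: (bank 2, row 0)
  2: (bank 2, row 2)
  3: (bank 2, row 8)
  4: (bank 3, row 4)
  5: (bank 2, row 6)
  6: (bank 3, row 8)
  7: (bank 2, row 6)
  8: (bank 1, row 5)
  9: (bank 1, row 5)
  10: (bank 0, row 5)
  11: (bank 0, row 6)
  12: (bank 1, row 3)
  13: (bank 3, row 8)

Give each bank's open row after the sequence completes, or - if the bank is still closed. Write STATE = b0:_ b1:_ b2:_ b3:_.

step 0: bank1 None->8 [EMPTY]
step 1: bank2 None->0 [EMPTY]
step 2: bank2 0->2 [CONFLICT]
step 3: bank2 2->8 [CONFLICT]
step 4: bank3 None->4 [EMPTY]
step 5: bank2 8->6 [CONFLICT]
step 6: bank3 4->8 [CONFLICT]
step 7: bank2 6->6 [HIT]
step 8: bank1 8->5 [CONFLICT]
step 9: bank1 5->5 [HIT]
step 10: bank0 None->5 [EMPTY]
step 11: bank0 5->6 [CONFLICT]
step 12: bank1 5->3 [CONFLICT]
step 13: bank3 8->8 [HIT]

STATE = b0:6 b1:3 b2:6 b3:8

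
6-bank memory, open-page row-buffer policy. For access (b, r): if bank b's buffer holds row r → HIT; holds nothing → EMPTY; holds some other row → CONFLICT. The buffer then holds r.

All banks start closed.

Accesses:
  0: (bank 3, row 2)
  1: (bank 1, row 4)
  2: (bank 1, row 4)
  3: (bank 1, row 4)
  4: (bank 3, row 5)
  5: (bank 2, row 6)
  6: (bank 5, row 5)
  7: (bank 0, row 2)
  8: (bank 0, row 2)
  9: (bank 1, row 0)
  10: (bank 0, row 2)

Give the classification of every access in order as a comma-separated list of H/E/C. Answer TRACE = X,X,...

step 0: bank3 None->2 [EMPTY]
step 1: bank1 None->4 [EMPTY]
step 2: bank1 4->4 [HIT]
step 3: bank1 4->4 [HIT]
step 4: bank3 2->5 [CONFLICT]
step 5: bank2 None->6 [EMPTY]
step 6: bank5 None->5 [EMPTY]
step 7: bank0 None->2 [EMPTY]
step 8: bank0 2->2 [HIT]
step 9: bank1 4->0 [CONFLICT]
step 10: bank0 2->2 [HIT]

TRACE = E,E,H,H,C,E,E,E,H,C,H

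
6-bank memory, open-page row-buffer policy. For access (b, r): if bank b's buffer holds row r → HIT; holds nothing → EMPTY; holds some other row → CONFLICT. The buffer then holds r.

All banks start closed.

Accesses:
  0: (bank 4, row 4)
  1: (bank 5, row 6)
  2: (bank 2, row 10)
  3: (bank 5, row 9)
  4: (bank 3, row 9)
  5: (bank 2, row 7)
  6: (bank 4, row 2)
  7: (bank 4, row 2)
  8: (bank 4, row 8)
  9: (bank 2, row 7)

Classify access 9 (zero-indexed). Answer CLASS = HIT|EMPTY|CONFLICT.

step 0: bank4 None->4 [EMPTY]
step 1: bank5 None->6 [EMPTY]
step 2: bank2 None->10 [EMPTY]
step 3: bank5 6->9 [CONFLICT]
step 4: bank3 None->9 [EMPTY]
step 5: bank2 10->7 [CONFLICT]
step 6: bank4 4->2 [CONFLICT]
step 7: bank4 2->2 [HIT]
step 8: bank4 2->8 [CONFLICT]
step 9: bank2 7->7 [HIT]

CLASS = HIT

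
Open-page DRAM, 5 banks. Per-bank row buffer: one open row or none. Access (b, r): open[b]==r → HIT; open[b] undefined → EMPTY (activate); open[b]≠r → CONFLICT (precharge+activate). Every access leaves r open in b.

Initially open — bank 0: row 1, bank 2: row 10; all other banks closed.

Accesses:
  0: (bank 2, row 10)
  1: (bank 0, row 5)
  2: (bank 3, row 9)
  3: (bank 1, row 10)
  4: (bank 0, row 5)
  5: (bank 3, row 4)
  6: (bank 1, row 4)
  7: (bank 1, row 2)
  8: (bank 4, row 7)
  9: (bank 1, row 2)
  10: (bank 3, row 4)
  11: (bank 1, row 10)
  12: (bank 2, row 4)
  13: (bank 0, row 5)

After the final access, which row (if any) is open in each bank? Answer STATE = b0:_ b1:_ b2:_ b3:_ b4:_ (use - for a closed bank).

STATE = b0:5 b1:10 b2:4 b3:4 b4:7

#0 (2,10) H  (was 10)
#1 (0,5) C  (was 1)
#2 (3,9) E
#3 (1,10) E
#4 (0,5) H  (was 5)
#5 (3,4) C  (was 9)
#6 (1,4) C  (was 10)
#7 (1,2) C  (was 4)
#8 (4,7) E
#9 (1,2) H  (was 2)
#10 (3,4) H  (was 4)
#11 (1,10) C  (was 2)
#12 (2,4) C  (was 10)
#13 (0,5) H  (was 5)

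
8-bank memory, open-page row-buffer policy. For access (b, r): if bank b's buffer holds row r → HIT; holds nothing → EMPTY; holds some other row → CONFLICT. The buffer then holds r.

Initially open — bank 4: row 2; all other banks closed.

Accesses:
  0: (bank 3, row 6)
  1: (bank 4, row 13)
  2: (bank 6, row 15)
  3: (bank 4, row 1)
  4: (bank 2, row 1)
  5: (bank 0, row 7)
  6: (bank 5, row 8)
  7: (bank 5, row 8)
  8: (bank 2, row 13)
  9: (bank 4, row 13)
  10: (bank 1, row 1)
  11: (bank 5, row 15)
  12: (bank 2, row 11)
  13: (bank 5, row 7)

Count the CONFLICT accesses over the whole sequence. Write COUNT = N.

COUNT = 7

  [0] b3 r6: no row ⇒ E
  [1] b4 r13: had r2 ⇒ C
  [2] b6 r15: no row ⇒ E
  [3] b4 r1: had r13 ⇒ C
  [4] b2 r1: no row ⇒ E
  [5] b0 r7: no row ⇒ E
  [6] b5 r8: no row ⇒ E
  [7] b5 r8: had r8 ⇒ H
  [8] b2 r13: had r1 ⇒ C
  [9] b4 r13: had r1 ⇒ C
  [10] b1 r1: no row ⇒ E
  [11] b5 r15: had r8 ⇒ C
  [12] b2 r11: had r13 ⇒ C
  [13] b5 r7: had r15 ⇒ C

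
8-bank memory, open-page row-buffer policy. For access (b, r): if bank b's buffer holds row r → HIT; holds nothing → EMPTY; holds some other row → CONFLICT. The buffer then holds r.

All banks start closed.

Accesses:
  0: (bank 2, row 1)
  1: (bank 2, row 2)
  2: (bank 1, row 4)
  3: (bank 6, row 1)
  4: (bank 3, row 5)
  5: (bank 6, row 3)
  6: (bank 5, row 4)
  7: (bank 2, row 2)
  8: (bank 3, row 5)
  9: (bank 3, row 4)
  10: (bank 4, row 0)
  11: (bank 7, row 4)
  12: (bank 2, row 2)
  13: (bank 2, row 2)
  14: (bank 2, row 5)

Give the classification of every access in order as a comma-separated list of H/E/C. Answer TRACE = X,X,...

TRACE = E,C,E,E,E,C,E,H,H,C,E,E,H,H,C

#0 (2,1) E
#1 (2,2) C  (was 1)
#2 (1,4) E
#3 (6,1) E
#4 (3,5) E
#5 (6,3) C  (was 1)
#6 (5,4) E
#7 (2,2) H  (was 2)
#8 (3,5) H  (was 5)
#9 (3,4) C  (was 5)
#10 (4,0) E
#11 (7,4) E
#12 (2,2) H  (was 2)
#13 (2,2) H  (was 2)
#14 (2,5) C  (was 2)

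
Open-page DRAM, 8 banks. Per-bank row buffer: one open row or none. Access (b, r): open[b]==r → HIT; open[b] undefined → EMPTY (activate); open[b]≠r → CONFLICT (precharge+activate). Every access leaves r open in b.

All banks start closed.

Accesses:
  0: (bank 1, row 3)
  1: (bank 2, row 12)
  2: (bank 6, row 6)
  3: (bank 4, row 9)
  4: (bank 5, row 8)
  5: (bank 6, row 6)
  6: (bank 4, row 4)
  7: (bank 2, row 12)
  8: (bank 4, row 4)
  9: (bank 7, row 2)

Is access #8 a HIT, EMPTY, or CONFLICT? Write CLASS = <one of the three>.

CLASS = HIT

  [0] b1 r3: no row ⇒ E
  [1] b2 r12: no row ⇒ E
  [2] b6 r6: no row ⇒ E
  [3] b4 r9: no row ⇒ E
  [4] b5 r8: no row ⇒ E
  [5] b6 r6: had r6 ⇒ H
  [6] b4 r4: had r9 ⇒ C
  [7] b2 r12: had r12 ⇒ H
  [8] b4 r4: had r4 ⇒ H
  [9] b7 r2: no row ⇒ E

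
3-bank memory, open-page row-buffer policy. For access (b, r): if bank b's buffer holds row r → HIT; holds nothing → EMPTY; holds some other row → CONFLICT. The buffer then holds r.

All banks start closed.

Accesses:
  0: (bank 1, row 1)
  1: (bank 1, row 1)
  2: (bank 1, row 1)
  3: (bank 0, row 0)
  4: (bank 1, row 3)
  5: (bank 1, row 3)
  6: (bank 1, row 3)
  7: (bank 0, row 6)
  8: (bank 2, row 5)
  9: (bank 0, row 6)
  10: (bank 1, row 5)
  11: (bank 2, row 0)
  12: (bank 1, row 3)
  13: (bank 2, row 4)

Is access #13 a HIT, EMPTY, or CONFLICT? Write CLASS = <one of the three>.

CLASS = CONFLICT

  [0] b1 r1: no row ⇒ E
  [1] b1 r1: had r1 ⇒ H
  [2] b1 r1: had r1 ⇒ H
  [3] b0 r0: no row ⇒ E
  [4] b1 r3: had r1 ⇒ C
  [5] b1 r3: had r3 ⇒ H
  [6] b1 r3: had r3 ⇒ H
  [7] b0 r6: had r0 ⇒ C
  [8] b2 r5: no row ⇒ E
  [9] b0 r6: had r6 ⇒ H
  [10] b1 r5: had r3 ⇒ C
  [11] b2 r0: had r5 ⇒ C
  [12] b1 r3: had r5 ⇒ C
  [13] b2 r4: had r0 ⇒ C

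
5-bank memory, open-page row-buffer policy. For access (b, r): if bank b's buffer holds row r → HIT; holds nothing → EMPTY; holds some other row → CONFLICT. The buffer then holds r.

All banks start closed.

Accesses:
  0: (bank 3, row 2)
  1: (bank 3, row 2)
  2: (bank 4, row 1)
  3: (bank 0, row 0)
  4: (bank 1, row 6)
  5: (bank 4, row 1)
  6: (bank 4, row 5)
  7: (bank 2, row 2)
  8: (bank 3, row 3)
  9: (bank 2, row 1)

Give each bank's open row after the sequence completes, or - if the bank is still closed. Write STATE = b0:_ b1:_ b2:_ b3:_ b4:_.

0: bank 3 row 2 — prev None → EMPTY
1: bank 3 row 2 — prev 2 → HIT
2: bank 4 row 1 — prev None → EMPTY
3: bank 0 row 0 — prev None → EMPTY
4: bank 1 row 6 — prev None → EMPTY
5: bank 4 row 1 — prev 1 → HIT
6: bank 4 row 5 — prev 1 → CONFLICT
7: bank 2 row 2 — prev None → EMPTY
8: bank 3 row 3 — prev 2 → CONFLICT
9: bank 2 row 1 — prev 2 → CONFLICT

STATE = b0:0 b1:6 b2:1 b3:3 b4:5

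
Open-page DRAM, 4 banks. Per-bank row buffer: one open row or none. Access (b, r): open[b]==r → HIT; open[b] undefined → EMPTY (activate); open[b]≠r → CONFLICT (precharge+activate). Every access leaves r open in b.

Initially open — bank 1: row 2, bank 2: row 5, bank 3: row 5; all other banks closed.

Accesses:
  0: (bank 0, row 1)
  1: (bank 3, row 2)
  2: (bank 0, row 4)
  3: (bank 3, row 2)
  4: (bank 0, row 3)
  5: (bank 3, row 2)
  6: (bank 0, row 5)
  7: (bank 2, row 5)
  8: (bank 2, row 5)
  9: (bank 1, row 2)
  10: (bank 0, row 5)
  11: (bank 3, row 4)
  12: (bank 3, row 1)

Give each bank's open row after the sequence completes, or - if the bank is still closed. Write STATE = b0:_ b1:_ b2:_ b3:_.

0: bank 0 row 1 — prev None → EMPTY
1: bank 3 row 2 — prev 5 → CONFLICT
2: bank 0 row 4 — prev 1 → CONFLICT
3: bank 3 row 2 — prev 2 → HIT
4: bank 0 row 3 — prev 4 → CONFLICT
5: bank 3 row 2 — prev 2 → HIT
6: bank 0 row 5 — prev 3 → CONFLICT
7: bank 2 row 5 — prev 5 → HIT
8: bank 2 row 5 — prev 5 → HIT
9: bank 1 row 2 — prev 2 → HIT
10: bank 0 row 5 — prev 5 → HIT
11: bank 3 row 4 — prev 2 → CONFLICT
12: bank 3 row 1 — prev 4 → CONFLICT

STATE = b0:5 b1:2 b2:5 b3:1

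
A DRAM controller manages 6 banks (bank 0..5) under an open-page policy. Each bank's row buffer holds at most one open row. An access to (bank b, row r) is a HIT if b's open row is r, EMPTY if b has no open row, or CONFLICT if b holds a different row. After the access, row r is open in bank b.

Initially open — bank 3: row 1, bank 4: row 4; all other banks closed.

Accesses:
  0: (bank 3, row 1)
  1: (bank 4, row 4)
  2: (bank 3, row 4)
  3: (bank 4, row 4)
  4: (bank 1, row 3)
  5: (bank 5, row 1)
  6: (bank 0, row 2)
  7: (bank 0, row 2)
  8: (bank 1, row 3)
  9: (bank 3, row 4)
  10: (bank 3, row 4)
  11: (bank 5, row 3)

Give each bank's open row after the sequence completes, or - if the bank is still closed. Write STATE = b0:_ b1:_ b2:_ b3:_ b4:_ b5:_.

0: bank 3 row 1 — prev 1 → HIT
1: bank 4 row 4 — prev 4 → HIT
2: bank 3 row 4 — prev 1 → CONFLICT
3: bank 4 row 4 — prev 4 → HIT
4: bank 1 row 3 — prev None → EMPTY
5: bank 5 row 1 — prev None → EMPTY
6: bank 0 row 2 — prev None → EMPTY
7: bank 0 row 2 — prev 2 → HIT
8: bank 1 row 3 — prev 3 → HIT
9: bank 3 row 4 — prev 4 → HIT
10: bank 3 row 4 — prev 4 → HIT
11: bank 5 row 3 — prev 1 → CONFLICT

STATE = b0:2 b1:3 b2:- b3:4 b4:4 b5:3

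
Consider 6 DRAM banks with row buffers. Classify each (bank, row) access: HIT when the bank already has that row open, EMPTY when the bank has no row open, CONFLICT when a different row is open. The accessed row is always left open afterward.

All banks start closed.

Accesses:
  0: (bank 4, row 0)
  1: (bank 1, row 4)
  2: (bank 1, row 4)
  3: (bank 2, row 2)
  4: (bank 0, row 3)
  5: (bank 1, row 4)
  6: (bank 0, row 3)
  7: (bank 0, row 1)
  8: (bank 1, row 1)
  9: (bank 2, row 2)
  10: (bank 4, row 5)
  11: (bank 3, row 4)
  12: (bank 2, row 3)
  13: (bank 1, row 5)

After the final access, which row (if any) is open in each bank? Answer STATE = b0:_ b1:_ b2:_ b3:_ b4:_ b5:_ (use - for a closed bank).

  [0] b4 r0: no row ⇒ E
  [1] b1 r4: no row ⇒ E
  [2] b1 r4: had r4 ⇒ H
  [3] b2 r2: no row ⇒ E
  [4] b0 r3: no row ⇒ E
  [5] b1 r4: had r4 ⇒ H
  [6] b0 r3: had r3 ⇒ H
  [7] b0 r1: had r3 ⇒ C
  [8] b1 r1: had r4 ⇒ C
  [9] b2 r2: had r2 ⇒ H
  [10] b4 r5: had r0 ⇒ C
  [11] b3 r4: no row ⇒ E
  [12] b2 r3: had r2 ⇒ C
  [13] b1 r5: had r1 ⇒ C

STATE = b0:1 b1:5 b2:3 b3:4 b4:5 b5:-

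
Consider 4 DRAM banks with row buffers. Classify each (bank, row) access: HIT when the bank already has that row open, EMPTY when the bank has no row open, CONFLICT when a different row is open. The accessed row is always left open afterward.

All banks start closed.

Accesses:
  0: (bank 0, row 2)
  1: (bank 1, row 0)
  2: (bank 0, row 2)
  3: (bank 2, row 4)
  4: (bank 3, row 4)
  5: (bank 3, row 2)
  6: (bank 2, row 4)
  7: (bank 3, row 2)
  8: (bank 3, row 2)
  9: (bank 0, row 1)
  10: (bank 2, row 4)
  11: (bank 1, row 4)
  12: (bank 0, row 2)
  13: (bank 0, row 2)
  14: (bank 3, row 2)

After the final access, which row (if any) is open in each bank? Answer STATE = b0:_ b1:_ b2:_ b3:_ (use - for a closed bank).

STATE = b0:2 b1:4 b2:4 b3:2

step 0: bank0 None->2 [EMPTY]
step 1: bank1 None->0 [EMPTY]
step 2: bank0 2->2 [HIT]
step 3: bank2 None->4 [EMPTY]
step 4: bank3 None->4 [EMPTY]
step 5: bank3 4->2 [CONFLICT]
step 6: bank2 4->4 [HIT]
step 7: bank3 2->2 [HIT]
step 8: bank3 2->2 [HIT]
step 9: bank0 2->1 [CONFLICT]
step 10: bank2 4->4 [HIT]
step 11: bank1 0->4 [CONFLICT]
step 12: bank0 1->2 [CONFLICT]
step 13: bank0 2->2 [HIT]
step 14: bank3 2->2 [HIT]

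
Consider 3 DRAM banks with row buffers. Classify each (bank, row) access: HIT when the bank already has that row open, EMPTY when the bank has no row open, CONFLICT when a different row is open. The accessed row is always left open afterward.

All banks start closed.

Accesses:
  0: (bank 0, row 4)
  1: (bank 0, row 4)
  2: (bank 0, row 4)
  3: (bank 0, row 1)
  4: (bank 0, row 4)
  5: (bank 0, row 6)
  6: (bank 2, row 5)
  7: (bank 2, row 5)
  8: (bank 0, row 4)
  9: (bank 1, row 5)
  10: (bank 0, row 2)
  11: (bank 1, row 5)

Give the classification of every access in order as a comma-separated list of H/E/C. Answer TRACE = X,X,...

TRACE = E,H,H,C,C,C,E,H,C,E,C,H

0: bank 0 row 4 — prev None → EMPTY
1: bank 0 row 4 — prev 4 → HIT
2: bank 0 row 4 — prev 4 → HIT
3: bank 0 row 1 — prev 4 → CONFLICT
4: bank 0 row 4 — prev 1 → CONFLICT
5: bank 0 row 6 — prev 4 → CONFLICT
6: bank 2 row 5 — prev None → EMPTY
7: bank 2 row 5 — prev 5 → HIT
8: bank 0 row 4 — prev 6 → CONFLICT
9: bank 1 row 5 — prev None → EMPTY
10: bank 0 row 2 — prev 4 → CONFLICT
11: bank 1 row 5 — prev 5 → HIT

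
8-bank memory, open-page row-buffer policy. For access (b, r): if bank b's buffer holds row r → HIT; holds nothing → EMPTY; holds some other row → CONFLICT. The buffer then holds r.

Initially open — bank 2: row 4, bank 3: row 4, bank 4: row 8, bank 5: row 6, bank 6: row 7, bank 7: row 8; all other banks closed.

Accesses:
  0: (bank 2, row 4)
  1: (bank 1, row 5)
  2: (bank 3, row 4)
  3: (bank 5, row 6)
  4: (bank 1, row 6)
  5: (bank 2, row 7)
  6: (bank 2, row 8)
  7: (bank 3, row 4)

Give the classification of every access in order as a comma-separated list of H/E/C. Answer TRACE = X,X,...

#0 (2,4) H  (was 4)
#1 (1,5) E
#2 (3,4) H  (was 4)
#3 (5,6) H  (was 6)
#4 (1,6) C  (was 5)
#5 (2,7) C  (was 4)
#6 (2,8) C  (was 7)
#7 (3,4) H  (was 4)

TRACE = H,E,H,H,C,C,C,H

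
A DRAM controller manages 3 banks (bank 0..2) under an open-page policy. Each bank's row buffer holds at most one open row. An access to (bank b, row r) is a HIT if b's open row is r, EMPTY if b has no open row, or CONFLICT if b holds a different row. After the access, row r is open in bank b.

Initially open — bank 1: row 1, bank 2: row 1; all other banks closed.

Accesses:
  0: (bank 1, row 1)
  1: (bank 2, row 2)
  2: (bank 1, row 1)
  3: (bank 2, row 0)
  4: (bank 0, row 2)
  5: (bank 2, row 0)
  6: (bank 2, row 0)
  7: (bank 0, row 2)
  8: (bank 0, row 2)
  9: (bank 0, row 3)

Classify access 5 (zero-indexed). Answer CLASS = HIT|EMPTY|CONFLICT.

#0 (1,1) H  (was 1)
#1 (2,2) C  (was 1)
#2 (1,1) H  (was 1)
#3 (2,0) C  (was 2)
#4 (0,2) E
#5 (2,0) H  (was 0)
#6 (2,0) H  (was 0)
#7 (0,2) H  (was 2)
#8 (0,2) H  (was 2)
#9 (0,3) C  (was 2)

CLASS = HIT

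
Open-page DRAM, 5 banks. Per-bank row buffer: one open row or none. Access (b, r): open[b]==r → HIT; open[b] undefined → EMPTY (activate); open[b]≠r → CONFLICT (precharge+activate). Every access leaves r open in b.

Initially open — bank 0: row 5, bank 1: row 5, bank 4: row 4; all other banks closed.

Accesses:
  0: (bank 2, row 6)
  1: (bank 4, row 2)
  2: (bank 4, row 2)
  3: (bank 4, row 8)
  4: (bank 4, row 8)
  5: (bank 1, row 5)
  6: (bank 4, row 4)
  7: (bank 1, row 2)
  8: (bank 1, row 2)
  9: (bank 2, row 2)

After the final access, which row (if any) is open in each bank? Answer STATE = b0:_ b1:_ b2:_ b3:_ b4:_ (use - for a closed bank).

STATE = b0:5 b1:2 b2:2 b3:- b4:4

step 0: bank2 None->6 [EMPTY]
step 1: bank4 4->2 [CONFLICT]
step 2: bank4 2->2 [HIT]
step 3: bank4 2->8 [CONFLICT]
step 4: bank4 8->8 [HIT]
step 5: bank1 5->5 [HIT]
step 6: bank4 8->4 [CONFLICT]
step 7: bank1 5->2 [CONFLICT]
step 8: bank1 2->2 [HIT]
step 9: bank2 6->2 [CONFLICT]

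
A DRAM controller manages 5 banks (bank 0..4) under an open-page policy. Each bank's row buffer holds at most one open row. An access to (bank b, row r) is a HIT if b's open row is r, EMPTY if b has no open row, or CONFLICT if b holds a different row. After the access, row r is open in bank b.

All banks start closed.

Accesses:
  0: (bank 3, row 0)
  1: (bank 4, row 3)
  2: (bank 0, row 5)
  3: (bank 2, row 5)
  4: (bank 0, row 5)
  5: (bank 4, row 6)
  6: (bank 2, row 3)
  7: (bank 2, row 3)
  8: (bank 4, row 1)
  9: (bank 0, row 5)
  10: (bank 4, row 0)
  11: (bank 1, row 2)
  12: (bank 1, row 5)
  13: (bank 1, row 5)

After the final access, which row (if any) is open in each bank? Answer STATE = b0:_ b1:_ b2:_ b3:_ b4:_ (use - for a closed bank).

0: bank 3 row 0 — prev None → EMPTY
1: bank 4 row 3 — prev None → EMPTY
2: bank 0 row 5 — prev None → EMPTY
3: bank 2 row 5 — prev None → EMPTY
4: bank 0 row 5 — prev 5 → HIT
5: bank 4 row 6 — prev 3 → CONFLICT
6: bank 2 row 3 — prev 5 → CONFLICT
7: bank 2 row 3 — prev 3 → HIT
8: bank 4 row 1 — prev 6 → CONFLICT
9: bank 0 row 5 — prev 5 → HIT
10: bank 4 row 0 — prev 1 → CONFLICT
11: bank 1 row 2 — prev None → EMPTY
12: bank 1 row 5 — prev 2 → CONFLICT
13: bank 1 row 5 — prev 5 → HIT

STATE = b0:5 b1:5 b2:3 b3:0 b4:0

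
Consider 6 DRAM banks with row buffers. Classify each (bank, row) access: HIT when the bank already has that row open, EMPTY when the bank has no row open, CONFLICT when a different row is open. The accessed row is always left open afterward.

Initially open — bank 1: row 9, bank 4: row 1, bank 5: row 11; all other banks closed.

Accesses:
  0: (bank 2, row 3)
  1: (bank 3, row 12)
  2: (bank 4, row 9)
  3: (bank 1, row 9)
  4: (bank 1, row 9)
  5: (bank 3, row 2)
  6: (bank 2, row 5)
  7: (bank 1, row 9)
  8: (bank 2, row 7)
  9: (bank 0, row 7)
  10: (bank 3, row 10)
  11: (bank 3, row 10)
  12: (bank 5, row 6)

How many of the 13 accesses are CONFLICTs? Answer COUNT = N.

  [0] b2 r3: no row ⇒ E
  [1] b3 r12: no row ⇒ E
  [2] b4 r9: had r1 ⇒ C
  [3] b1 r9: had r9 ⇒ H
  [4] b1 r9: had r9 ⇒ H
  [5] b3 r2: had r12 ⇒ C
  [6] b2 r5: had r3 ⇒ C
  [7] b1 r9: had r9 ⇒ H
  [8] b2 r7: had r5 ⇒ C
  [9] b0 r7: no row ⇒ E
  [10] b3 r10: had r2 ⇒ C
  [11] b3 r10: had r10 ⇒ H
  [12] b5 r6: had r11 ⇒ C

COUNT = 6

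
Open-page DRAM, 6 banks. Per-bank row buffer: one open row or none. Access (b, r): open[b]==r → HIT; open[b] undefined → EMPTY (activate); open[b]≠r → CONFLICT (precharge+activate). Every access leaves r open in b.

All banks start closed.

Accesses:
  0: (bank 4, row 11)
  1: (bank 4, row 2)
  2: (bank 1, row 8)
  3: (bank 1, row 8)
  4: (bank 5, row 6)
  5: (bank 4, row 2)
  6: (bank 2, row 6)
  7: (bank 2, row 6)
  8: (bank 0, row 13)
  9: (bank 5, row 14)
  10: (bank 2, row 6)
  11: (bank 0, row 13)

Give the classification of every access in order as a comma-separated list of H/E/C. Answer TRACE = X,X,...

TRACE = E,C,E,H,E,H,E,H,E,C,H,H

  [0] b4 r11: no row ⇒ E
  [1] b4 r2: had r11 ⇒ C
  [2] b1 r8: no row ⇒ E
  [3] b1 r8: had r8 ⇒ H
  [4] b5 r6: no row ⇒ E
  [5] b4 r2: had r2 ⇒ H
  [6] b2 r6: no row ⇒ E
  [7] b2 r6: had r6 ⇒ H
  [8] b0 r13: no row ⇒ E
  [9] b5 r14: had r6 ⇒ C
  [10] b2 r6: had r6 ⇒ H
  [11] b0 r13: had r13 ⇒ H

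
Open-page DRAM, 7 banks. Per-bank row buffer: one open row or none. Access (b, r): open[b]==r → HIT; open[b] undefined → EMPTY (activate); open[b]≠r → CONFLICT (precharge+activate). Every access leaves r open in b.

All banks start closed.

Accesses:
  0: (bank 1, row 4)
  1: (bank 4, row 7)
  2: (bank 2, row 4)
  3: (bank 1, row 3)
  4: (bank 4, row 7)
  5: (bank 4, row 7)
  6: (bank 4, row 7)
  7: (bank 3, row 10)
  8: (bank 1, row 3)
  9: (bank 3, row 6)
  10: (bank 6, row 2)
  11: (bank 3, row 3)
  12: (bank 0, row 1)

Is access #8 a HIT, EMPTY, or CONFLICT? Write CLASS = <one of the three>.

CLASS = HIT

0: bank 1 row 4 — prev None → EMPTY
1: bank 4 row 7 — prev None → EMPTY
2: bank 2 row 4 — prev None → EMPTY
3: bank 1 row 3 — prev 4 → CONFLICT
4: bank 4 row 7 — prev 7 → HIT
5: bank 4 row 7 — prev 7 → HIT
6: bank 4 row 7 — prev 7 → HIT
7: bank 3 row 10 — prev None → EMPTY
8: bank 1 row 3 — prev 3 → HIT
9: bank 3 row 6 — prev 10 → CONFLICT
10: bank 6 row 2 — prev None → EMPTY
11: bank 3 row 3 — prev 6 → CONFLICT
12: bank 0 row 1 — prev None → EMPTY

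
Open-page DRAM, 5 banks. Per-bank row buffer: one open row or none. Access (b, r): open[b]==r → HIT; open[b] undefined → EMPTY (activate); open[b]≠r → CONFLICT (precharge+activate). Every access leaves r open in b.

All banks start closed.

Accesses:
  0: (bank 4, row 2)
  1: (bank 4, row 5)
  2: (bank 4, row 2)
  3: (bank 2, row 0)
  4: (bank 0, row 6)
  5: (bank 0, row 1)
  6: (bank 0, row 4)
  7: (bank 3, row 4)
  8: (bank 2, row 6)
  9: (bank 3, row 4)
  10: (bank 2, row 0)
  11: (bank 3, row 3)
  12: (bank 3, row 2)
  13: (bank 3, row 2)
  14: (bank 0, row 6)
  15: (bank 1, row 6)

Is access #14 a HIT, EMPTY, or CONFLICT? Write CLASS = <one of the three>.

#0 (4,2) E
#1 (4,5) C  (was 2)
#2 (4,2) C  (was 5)
#3 (2,0) E
#4 (0,6) E
#5 (0,1) C  (was 6)
#6 (0,4) C  (was 1)
#7 (3,4) E
#8 (2,6) C  (was 0)
#9 (3,4) H  (was 4)
#10 (2,0) C  (was 6)
#11 (3,3) C  (was 4)
#12 (3,2) C  (was 3)
#13 (3,2) H  (was 2)
#14 (0,6) C  (was 4)
#15 (1,6) E

CLASS = CONFLICT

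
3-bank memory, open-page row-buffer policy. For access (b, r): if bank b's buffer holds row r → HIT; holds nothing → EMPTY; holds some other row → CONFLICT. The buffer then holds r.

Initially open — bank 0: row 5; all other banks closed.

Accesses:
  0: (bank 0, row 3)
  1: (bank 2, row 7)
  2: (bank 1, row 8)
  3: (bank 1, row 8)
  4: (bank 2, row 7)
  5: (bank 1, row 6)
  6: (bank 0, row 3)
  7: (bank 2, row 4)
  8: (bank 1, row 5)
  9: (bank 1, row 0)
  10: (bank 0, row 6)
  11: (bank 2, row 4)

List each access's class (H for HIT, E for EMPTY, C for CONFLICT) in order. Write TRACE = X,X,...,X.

TRACE = C,E,E,H,H,C,H,C,C,C,C,H

  [0] b0 r3: had r5 ⇒ C
  [1] b2 r7: no row ⇒ E
  [2] b1 r8: no row ⇒ E
  [3] b1 r8: had r8 ⇒ H
  [4] b2 r7: had r7 ⇒ H
  [5] b1 r6: had r8 ⇒ C
  [6] b0 r3: had r3 ⇒ H
  [7] b2 r4: had r7 ⇒ C
  [8] b1 r5: had r6 ⇒ C
  [9] b1 r0: had r5 ⇒ C
  [10] b0 r6: had r3 ⇒ C
  [11] b2 r4: had r4 ⇒ H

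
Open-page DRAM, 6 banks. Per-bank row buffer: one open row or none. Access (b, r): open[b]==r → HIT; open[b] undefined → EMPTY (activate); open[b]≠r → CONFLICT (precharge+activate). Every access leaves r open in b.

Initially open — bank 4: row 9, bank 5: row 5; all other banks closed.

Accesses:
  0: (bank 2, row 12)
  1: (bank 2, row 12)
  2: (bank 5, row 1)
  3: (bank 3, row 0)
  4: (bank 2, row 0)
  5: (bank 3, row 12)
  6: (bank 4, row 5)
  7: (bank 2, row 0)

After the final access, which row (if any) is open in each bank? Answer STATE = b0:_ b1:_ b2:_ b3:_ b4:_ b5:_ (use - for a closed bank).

0: bank 2 row 12 — prev None → EMPTY
1: bank 2 row 12 — prev 12 → HIT
2: bank 5 row 1 — prev 5 → CONFLICT
3: bank 3 row 0 — prev None → EMPTY
4: bank 2 row 0 — prev 12 → CONFLICT
5: bank 3 row 12 — prev 0 → CONFLICT
6: bank 4 row 5 — prev 9 → CONFLICT
7: bank 2 row 0 — prev 0 → HIT

STATE = b0:- b1:- b2:0 b3:12 b4:5 b5:1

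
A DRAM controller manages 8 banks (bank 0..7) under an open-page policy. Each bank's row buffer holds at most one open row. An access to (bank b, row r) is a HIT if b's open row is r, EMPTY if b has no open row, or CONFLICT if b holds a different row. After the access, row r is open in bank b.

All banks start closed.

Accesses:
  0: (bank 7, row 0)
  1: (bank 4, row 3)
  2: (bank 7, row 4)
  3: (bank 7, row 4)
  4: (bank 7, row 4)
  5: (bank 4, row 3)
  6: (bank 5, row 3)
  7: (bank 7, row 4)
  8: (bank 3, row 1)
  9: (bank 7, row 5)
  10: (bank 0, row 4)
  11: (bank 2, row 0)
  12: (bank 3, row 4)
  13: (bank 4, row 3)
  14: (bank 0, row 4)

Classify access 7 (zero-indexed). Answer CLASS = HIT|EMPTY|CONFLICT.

CLASS = HIT

  [0] b7 r0: no row ⇒ E
  [1] b4 r3: no row ⇒ E
  [2] b7 r4: had r0 ⇒ C
  [3] b7 r4: had r4 ⇒ H
  [4] b7 r4: had r4 ⇒ H
  [5] b4 r3: had r3 ⇒ H
  [6] b5 r3: no row ⇒ E
  [7] b7 r4: had r4 ⇒ H
  [8] b3 r1: no row ⇒ E
  [9] b7 r5: had r4 ⇒ C
  [10] b0 r4: no row ⇒ E
  [11] b2 r0: no row ⇒ E
  [12] b3 r4: had r1 ⇒ C
  [13] b4 r3: had r3 ⇒ H
  [14] b0 r4: had r4 ⇒ H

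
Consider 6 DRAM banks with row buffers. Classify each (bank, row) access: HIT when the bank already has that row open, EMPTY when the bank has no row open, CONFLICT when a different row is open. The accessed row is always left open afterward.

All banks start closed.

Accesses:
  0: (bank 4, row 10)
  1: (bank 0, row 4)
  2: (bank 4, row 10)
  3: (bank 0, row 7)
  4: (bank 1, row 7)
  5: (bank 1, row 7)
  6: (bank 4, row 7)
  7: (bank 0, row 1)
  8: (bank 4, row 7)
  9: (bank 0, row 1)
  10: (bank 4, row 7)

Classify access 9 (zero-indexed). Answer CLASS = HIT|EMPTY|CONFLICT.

  [0] b4 r10: no row ⇒ E
  [1] b0 r4: no row ⇒ E
  [2] b4 r10: had r10 ⇒ H
  [3] b0 r7: had r4 ⇒ C
  [4] b1 r7: no row ⇒ E
  [5] b1 r7: had r7 ⇒ H
  [6] b4 r7: had r10 ⇒ C
  [7] b0 r1: had r7 ⇒ C
  [8] b4 r7: had r7 ⇒ H
  [9] b0 r1: had r1 ⇒ H
  [10] b4 r7: had r7 ⇒ H

CLASS = HIT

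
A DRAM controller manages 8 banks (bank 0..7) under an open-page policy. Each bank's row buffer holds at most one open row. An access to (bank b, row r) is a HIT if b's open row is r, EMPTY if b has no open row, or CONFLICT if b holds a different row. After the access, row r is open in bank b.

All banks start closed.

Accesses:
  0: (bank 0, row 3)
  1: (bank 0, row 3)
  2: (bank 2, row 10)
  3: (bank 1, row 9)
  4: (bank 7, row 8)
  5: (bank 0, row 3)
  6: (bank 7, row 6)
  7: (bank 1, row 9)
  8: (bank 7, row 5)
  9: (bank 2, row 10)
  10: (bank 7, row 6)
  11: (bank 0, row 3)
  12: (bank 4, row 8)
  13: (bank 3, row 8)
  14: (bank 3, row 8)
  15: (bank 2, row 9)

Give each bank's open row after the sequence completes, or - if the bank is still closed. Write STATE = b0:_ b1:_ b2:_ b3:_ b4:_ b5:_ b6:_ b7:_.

STATE = b0:3 b1:9 b2:9 b3:8 b4:8 b5:- b6:- b7:6

0: bank 0 row 3 — prev None → EMPTY
1: bank 0 row 3 — prev 3 → HIT
2: bank 2 row 10 — prev None → EMPTY
3: bank 1 row 9 — prev None → EMPTY
4: bank 7 row 8 — prev None → EMPTY
5: bank 0 row 3 — prev 3 → HIT
6: bank 7 row 6 — prev 8 → CONFLICT
7: bank 1 row 9 — prev 9 → HIT
8: bank 7 row 5 — prev 6 → CONFLICT
9: bank 2 row 10 — prev 10 → HIT
10: bank 7 row 6 — prev 5 → CONFLICT
11: bank 0 row 3 — prev 3 → HIT
12: bank 4 row 8 — prev None → EMPTY
13: bank 3 row 8 — prev None → EMPTY
14: bank 3 row 8 — prev 8 → HIT
15: bank 2 row 9 — prev 10 → CONFLICT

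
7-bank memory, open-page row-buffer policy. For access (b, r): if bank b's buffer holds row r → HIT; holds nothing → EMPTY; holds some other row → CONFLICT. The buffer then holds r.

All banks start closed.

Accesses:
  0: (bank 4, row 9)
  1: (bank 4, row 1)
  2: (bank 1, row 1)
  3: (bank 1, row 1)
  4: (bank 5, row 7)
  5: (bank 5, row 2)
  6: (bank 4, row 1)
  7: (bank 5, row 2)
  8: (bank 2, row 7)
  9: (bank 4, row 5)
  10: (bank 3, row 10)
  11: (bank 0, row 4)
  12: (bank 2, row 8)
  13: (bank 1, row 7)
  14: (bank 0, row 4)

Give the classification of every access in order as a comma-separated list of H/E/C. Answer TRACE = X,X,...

#0 (4,9) E
#1 (4,1) C  (was 9)
#2 (1,1) E
#3 (1,1) H  (was 1)
#4 (5,7) E
#5 (5,2) C  (was 7)
#6 (4,1) H  (was 1)
#7 (5,2) H  (was 2)
#8 (2,7) E
#9 (4,5) C  (was 1)
#10 (3,10) E
#11 (0,4) E
#12 (2,8) C  (was 7)
#13 (1,7) C  (was 1)
#14 (0,4) H  (was 4)

TRACE = E,C,E,H,E,C,H,H,E,C,E,E,C,C,H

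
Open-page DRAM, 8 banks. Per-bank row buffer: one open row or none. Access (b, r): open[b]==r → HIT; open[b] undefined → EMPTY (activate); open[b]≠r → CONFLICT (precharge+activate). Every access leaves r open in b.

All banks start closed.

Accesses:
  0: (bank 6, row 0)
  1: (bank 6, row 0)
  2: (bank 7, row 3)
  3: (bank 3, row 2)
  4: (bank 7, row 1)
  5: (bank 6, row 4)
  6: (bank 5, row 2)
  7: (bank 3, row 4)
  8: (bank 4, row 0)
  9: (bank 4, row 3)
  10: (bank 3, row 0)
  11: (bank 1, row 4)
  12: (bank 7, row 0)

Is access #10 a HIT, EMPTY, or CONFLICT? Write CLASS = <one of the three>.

CLASS = CONFLICT

step 0: bank6 None->0 [EMPTY]
step 1: bank6 0->0 [HIT]
step 2: bank7 None->3 [EMPTY]
step 3: bank3 None->2 [EMPTY]
step 4: bank7 3->1 [CONFLICT]
step 5: bank6 0->4 [CONFLICT]
step 6: bank5 None->2 [EMPTY]
step 7: bank3 2->4 [CONFLICT]
step 8: bank4 None->0 [EMPTY]
step 9: bank4 0->3 [CONFLICT]
step 10: bank3 4->0 [CONFLICT]
step 11: bank1 None->4 [EMPTY]
step 12: bank7 1->0 [CONFLICT]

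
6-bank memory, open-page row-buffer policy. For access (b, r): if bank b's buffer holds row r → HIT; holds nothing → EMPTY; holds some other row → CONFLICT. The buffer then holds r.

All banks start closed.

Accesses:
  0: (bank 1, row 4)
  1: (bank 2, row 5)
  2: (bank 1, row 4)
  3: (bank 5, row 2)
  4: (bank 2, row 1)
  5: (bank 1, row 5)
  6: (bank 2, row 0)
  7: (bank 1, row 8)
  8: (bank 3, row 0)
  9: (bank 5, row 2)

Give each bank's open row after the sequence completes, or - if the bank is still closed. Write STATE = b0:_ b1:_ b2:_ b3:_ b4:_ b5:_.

STATE = b0:- b1:8 b2:0 b3:0 b4:- b5:2

step 0: bank1 None->4 [EMPTY]
step 1: bank2 None->5 [EMPTY]
step 2: bank1 4->4 [HIT]
step 3: bank5 None->2 [EMPTY]
step 4: bank2 5->1 [CONFLICT]
step 5: bank1 4->5 [CONFLICT]
step 6: bank2 1->0 [CONFLICT]
step 7: bank1 5->8 [CONFLICT]
step 8: bank3 None->0 [EMPTY]
step 9: bank5 2->2 [HIT]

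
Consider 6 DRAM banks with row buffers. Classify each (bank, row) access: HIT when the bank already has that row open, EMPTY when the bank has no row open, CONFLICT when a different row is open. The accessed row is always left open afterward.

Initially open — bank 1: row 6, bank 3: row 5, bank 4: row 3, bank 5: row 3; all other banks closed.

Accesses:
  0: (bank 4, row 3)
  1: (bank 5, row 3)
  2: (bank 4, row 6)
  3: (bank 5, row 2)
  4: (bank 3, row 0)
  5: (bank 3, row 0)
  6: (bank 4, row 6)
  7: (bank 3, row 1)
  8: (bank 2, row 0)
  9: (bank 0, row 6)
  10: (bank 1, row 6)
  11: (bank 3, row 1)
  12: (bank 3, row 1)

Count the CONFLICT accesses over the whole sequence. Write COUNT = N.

#0 (4,3) H  (was 3)
#1 (5,3) H  (was 3)
#2 (4,6) C  (was 3)
#3 (5,2) C  (was 3)
#4 (3,0) C  (was 5)
#5 (3,0) H  (was 0)
#6 (4,6) H  (was 6)
#7 (3,1) C  (was 0)
#8 (2,0) E
#9 (0,6) E
#10 (1,6) H  (was 6)
#11 (3,1) H  (was 1)
#12 (3,1) H  (was 1)

COUNT = 4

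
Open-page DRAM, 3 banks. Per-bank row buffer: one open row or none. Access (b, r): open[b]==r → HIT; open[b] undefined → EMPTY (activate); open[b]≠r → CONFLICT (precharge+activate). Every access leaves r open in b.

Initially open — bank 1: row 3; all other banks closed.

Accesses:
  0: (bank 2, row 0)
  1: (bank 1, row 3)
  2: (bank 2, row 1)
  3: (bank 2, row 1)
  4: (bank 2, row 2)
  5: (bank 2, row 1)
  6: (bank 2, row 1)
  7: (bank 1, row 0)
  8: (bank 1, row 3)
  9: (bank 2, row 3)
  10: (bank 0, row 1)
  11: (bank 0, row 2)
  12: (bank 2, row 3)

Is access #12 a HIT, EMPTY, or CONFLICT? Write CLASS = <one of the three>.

  [0] b2 r0: no row ⇒ E
  [1] b1 r3: had r3 ⇒ H
  [2] b2 r1: had r0 ⇒ C
  [3] b2 r1: had r1 ⇒ H
  [4] b2 r2: had r1 ⇒ C
  [5] b2 r1: had r2 ⇒ C
  [6] b2 r1: had r1 ⇒ H
  [7] b1 r0: had r3 ⇒ C
  [8] b1 r3: had r0 ⇒ C
  [9] b2 r3: had r1 ⇒ C
  [10] b0 r1: no row ⇒ E
  [11] b0 r2: had r1 ⇒ C
  [12] b2 r3: had r3 ⇒ H

CLASS = HIT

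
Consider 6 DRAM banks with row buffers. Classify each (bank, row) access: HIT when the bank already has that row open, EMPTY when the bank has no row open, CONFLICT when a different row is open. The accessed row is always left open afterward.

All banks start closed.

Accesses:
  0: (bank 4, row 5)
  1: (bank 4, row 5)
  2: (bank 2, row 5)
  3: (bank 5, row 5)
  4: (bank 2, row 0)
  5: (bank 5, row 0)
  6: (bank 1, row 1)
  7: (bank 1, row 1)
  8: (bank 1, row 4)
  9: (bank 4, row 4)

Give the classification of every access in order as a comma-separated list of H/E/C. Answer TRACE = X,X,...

TRACE = E,H,E,E,C,C,E,H,C,C

0: bank 4 row 5 — prev None → EMPTY
1: bank 4 row 5 — prev 5 → HIT
2: bank 2 row 5 — prev None → EMPTY
3: bank 5 row 5 — prev None → EMPTY
4: bank 2 row 0 — prev 5 → CONFLICT
5: bank 5 row 0 — prev 5 → CONFLICT
6: bank 1 row 1 — prev None → EMPTY
7: bank 1 row 1 — prev 1 → HIT
8: bank 1 row 4 — prev 1 → CONFLICT
9: bank 4 row 4 — prev 5 → CONFLICT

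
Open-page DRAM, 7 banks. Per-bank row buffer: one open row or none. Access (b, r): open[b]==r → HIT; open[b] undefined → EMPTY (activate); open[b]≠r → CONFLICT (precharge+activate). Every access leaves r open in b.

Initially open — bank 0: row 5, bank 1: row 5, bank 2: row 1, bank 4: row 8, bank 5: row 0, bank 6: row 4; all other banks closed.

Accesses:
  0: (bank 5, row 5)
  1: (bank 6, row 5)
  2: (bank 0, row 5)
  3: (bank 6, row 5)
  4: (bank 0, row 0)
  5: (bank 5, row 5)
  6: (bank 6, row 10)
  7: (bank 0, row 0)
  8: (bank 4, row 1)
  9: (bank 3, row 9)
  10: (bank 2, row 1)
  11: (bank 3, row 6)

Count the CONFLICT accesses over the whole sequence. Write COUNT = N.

COUNT = 6

  [0] b5 r5: had r0 ⇒ C
  [1] b6 r5: had r4 ⇒ C
  [2] b0 r5: had r5 ⇒ H
  [3] b6 r5: had r5 ⇒ H
  [4] b0 r0: had r5 ⇒ C
  [5] b5 r5: had r5 ⇒ H
  [6] b6 r10: had r5 ⇒ C
  [7] b0 r0: had r0 ⇒ H
  [8] b4 r1: had r8 ⇒ C
  [9] b3 r9: no row ⇒ E
  [10] b2 r1: had r1 ⇒ H
  [11] b3 r6: had r9 ⇒ C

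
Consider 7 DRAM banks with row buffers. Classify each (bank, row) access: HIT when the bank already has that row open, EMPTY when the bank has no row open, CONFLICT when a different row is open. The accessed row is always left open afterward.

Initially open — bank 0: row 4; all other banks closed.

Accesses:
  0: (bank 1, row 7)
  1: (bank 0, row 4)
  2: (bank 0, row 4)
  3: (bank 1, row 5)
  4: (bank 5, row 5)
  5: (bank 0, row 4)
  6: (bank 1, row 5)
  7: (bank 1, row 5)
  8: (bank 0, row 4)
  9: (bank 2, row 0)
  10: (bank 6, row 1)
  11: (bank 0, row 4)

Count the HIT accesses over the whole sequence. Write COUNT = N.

  [0] b1 r7: no row ⇒ E
  [1] b0 r4: had r4 ⇒ H
  [2] b0 r4: had r4 ⇒ H
  [3] b1 r5: had r7 ⇒ C
  [4] b5 r5: no row ⇒ E
  [5] b0 r4: had r4 ⇒ H
  [6] b1 r5: had r5 ⇒ H
  [7] b1 r5: had r5 ⇒ H
  [8] b0 r4: had r4 ⇒ H
  [9] b2 r0: no row ⇒ E
  [10] b6 r1: no row ⇒ E
  [11] b0 r4: had r4 ⇒ H

COUNT = 7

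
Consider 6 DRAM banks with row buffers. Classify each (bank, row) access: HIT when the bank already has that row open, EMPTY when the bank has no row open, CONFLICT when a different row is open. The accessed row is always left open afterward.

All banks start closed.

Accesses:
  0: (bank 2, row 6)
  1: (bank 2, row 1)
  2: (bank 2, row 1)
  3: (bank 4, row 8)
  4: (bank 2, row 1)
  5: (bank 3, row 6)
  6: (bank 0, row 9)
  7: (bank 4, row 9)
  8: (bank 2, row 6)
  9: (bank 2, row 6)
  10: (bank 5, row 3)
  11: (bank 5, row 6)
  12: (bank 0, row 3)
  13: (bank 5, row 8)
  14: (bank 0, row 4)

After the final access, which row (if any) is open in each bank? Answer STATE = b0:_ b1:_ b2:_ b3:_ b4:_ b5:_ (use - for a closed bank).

STATE = b0:4 b1:- b2:6 b3:6 b4:9 b5:8

  [0] b2 r6: no row ⇒ E
  [1] b2 r1: had r6 ⇒ C
  [2] b2 r1: had r1 ⇒ H
  [3] b4 r8: no row ⇒ E
  [4] b2 r1: had r1 ⇒ H
  [5] b3 r6: no row ⇒ E
  [6] b0 r9: no row ⇒ E
  [7] b4 r9: had r8 ⇒ C
  [8] b2 r6: had r1 ⇒ C
  [9] b2 r6: had r6 ⇒ H
  [10] b5 r3: no row ⇒ E
  [11] b5 r6: had r3 ⇒ C
  [12] b0 r3: had r9 ⇒ C
  [13] b5 r8: had r6 ⇒ C
  [14] b0 r4: had r3 ⇒ C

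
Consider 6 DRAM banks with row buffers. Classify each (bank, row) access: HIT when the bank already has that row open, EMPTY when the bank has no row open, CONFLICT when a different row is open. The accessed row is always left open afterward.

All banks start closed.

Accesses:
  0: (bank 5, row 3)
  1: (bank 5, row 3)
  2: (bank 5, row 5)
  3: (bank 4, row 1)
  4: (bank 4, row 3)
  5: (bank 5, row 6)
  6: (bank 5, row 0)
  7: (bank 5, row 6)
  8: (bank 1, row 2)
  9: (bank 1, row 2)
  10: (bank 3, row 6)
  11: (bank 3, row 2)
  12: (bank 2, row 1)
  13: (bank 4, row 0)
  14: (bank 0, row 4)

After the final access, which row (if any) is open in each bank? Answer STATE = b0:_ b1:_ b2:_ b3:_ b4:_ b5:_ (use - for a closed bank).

#0 (5,3) E
#1 (5,3) H  (was 3)
#2 (5,5) C  (was 3)
#3 (4,1) E
#4 (4,3) C  (was 1)
#5 (5,6) C  (was 5)
#6 (5,0) C  (was 6)
#7 (5,6) C  (was 0)
#8 (1,2) E
#9 (1,2) H  (was 2)
#10 (3,6) E
#11 (3,2) C  (was 6)
#12 (2,1) E
#13 (4,0) C  (was 3)
#14 (0,4) E

STATE = b0:4 b1:2 b2:1 b3:2 b4:0 b5:6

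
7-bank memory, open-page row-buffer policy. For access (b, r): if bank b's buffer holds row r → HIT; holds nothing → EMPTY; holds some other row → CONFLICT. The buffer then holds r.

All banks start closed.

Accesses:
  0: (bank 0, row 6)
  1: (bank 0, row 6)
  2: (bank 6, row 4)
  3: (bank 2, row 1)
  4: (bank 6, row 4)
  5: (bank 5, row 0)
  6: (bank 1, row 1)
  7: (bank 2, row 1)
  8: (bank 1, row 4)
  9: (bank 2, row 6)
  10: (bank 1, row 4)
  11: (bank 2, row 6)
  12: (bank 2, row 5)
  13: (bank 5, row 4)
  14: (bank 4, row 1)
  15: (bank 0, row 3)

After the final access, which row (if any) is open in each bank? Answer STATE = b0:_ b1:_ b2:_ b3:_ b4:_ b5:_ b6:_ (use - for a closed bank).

0: bank 0 row 6 — prev None → EMPTY
1: bank 0 row 6 — prev 6 → HIT
2: bank 6 row 4 — prev None → EMPTY
3: bank 2 row 1 — prev None → EMPTY
4: bank 6 row 4 — prev 4 → HIT
5: bank 5 row 0 — prev None → EMPTY
6: bank 1 row 1 — prev None → EMPTY
7: bank 2 row 1 — prev 1 → HIT
8: bank 1 row 4 — prev 1 → CONFLICT
9: bank 2 row 6 — prev 1 → CONFLICT
10: bank 1 row 4 — prev 4 → HIT
11: bank 2 row 6 — prev 6 → HIT
12: bank 2 row 5 — prev 6 → CONFLICT
13: bank 5 row 4 — prev 0 → CONFLICT
14: bank 4 row 1 — prev None → EMPTY
15: bank 0 row 3 — prev 6 → CONFLICT

STATE = b0:3 b1:4 b2:5 b3:- b4:1 b5:4 b6:4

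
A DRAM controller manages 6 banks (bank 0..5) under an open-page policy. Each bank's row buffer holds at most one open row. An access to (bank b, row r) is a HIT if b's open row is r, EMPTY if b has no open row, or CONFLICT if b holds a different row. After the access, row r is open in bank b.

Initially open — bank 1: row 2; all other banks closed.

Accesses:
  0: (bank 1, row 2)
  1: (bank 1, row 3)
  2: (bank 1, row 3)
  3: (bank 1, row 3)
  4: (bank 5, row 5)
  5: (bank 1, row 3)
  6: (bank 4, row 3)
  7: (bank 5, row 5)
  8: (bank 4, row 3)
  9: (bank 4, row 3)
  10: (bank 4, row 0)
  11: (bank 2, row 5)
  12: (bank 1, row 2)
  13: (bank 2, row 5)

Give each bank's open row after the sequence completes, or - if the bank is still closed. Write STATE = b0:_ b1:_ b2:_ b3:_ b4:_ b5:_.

  [0] b1 r2: had r2 ⇒ H
  [1] b1 r3: had r2 ⇒ C
  [2] b1 r3: had r3 ⇒ H
  [3] b1 r3: had r3 ⇒ H
  [4] b5 r5: no row ⇒ E
  [5] b1 r3: had r3 ⇒ H
  [6] b4 r3: no row ⇒ E
  [7] b5 r5: had r5 ⇒ H
  [8] b4 r3: had r3 ⇒ H
  [9] b4 r3: had r3 ⇒ H
  [10] b4 r0: had r3 ⇒ C
  [11] b2 r5: no row ⇒ E
  [12] b1 r2: had r3 ⇒ C
  [13] b2 r5: had r5 ⇒ H

STATE = b0:- b1:2 b2:5 b3:- b4:0 b5:5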